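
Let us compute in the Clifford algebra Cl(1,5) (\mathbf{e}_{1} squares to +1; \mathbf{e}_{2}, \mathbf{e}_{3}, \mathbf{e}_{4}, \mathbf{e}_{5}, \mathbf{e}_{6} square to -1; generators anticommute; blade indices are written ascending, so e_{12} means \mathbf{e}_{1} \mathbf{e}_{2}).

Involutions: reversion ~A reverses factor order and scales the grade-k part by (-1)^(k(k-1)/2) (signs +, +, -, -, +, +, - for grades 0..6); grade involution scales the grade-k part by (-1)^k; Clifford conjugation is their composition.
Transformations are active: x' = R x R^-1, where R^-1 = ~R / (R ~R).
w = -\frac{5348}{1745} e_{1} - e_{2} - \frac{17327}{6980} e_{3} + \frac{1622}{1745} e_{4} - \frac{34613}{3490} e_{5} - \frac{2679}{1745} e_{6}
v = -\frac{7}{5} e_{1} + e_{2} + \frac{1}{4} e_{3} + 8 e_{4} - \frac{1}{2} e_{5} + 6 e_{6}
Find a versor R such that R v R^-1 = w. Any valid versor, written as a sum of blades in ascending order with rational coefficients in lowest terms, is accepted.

Sketch: the shared square -\frac{39741}{400} makes R = v + w = -\frac{7791}{1745} e_{1} - \frac{7791}{3490} e_{3} + \frac{15582}{1745} e_{4} - \frac{18179}{1745} e_{5} + \frac{7791}{1745} e_{6} the natural versor; its sandwich fixes that direction, negates (v - w)/2, and sends v to w.
Answer: -\frac{7791}{1745} e_{1} - \frac{7791}{3490} e_{3} + \frac{15582}{1745} e_{4} - \frac{18179}{1745} e_{5} + \frac{7791}{1745} e_{6}


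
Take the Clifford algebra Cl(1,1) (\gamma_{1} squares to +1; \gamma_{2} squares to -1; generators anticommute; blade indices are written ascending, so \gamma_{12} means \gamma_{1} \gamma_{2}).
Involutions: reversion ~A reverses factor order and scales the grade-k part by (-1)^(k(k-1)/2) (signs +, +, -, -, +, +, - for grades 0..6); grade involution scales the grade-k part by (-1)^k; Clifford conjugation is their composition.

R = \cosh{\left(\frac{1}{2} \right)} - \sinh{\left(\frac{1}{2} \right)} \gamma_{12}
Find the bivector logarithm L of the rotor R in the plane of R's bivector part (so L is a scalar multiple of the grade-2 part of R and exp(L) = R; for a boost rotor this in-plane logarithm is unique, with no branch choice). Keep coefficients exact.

The scalar part of R is \cosh{\left(\frac{1}{2} \right)}, which fixes the rapidity magnitude through cosh (cosh is even, so it cannot fix the sign — the bivector part carries that); dividing the bivector part by sinh of the rapidity gives the plane, and L = rapidity * plane, where the joint sign ambiguity of (rapidity, plane) cancels in the product.
Concretely: cosh(rapidity) = \cosh{\left(\frac{1}{2} \right)} gives rapidity = ±\frac{1}{2}, and since rapidity/sinh(rapidity) is even the sign is immaterial: L = (rapidity/sinh(rapidity)) * <R>_2 = (\frac{1}{2 \sinh{\left(\frac{1}{2} \right)}}) * <R>_2.
Answer: - \frac{1}{2} \gamma_{12}


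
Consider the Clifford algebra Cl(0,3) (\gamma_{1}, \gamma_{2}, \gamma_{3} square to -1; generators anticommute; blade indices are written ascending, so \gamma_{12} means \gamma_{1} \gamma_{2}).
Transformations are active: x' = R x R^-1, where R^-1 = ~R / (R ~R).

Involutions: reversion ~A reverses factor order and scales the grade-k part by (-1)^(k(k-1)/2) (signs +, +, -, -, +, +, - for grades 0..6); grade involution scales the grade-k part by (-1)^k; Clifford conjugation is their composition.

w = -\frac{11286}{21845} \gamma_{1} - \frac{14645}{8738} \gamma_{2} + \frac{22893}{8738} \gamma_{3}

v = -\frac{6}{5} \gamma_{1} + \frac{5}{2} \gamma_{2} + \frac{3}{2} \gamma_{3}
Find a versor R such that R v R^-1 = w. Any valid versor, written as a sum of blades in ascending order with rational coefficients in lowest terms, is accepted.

Reasoning: v^2 = w^2 = -\frac{497}{50} since conjugation preserves the quadratic form; R = v + w = -\frac{7500}{4369} \gamma_{1} + \frac{3600}{4369} \gamma_{2} + \frac{18000}{4369} \gamma_{3} is then valid when invertible, keeping its own part and reversing (v - w)/2.
Answer: -\frac{7500}{4369} \gamma_{1} + \frac{3600}{4369} \gamma_{2} + \frac{18000}{4369} \gamma_{3}


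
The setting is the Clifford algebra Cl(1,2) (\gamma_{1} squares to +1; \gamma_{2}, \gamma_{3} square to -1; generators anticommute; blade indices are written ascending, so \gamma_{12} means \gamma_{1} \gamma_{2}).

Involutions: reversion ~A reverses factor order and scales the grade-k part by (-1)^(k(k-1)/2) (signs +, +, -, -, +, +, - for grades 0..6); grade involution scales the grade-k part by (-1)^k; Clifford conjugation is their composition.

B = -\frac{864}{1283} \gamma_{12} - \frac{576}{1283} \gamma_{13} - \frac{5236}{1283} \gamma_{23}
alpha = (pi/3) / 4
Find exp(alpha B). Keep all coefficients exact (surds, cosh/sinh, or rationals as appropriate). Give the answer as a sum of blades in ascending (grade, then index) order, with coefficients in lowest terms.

B^2 term by term: the squares give (-\frac{864}{1283})^2*(\gamma_{12})^2 + (-\frac{576}{1283})^2*(\gamma_{13})^2 + (-\frac{5236}{1283})^2*(\gamma_{23})^2 = \frac{746496}{1646089}*(+1) + \frac{331776}{1646089}*(+1) + \frac{27415696}{1646089}*(-1) = -16 (each basis 2-blade squares to minus the product of its generators' squares); cross terms between blades sharing an index anticommute and cancel. So B^2 = -16.
B^2 = -16 — a negative square means the series sums to a rotation: l = 4, alpha*l = \frac{\pi}{3}, so exp(alpha B) = cos(\frac{\pi}{3}) + (sin(\frac{\pi}{3})/4)*B = \frac{1}{2} + (\frac{\sqrt{3}}{8})*B.
Answer: \frac{1}{2} - \frac{108 \sqrt{3}}{1283} \gamma_{12} - \frac{72 \sqrt{3}}{1283} \gamma_{13} - \frac{1309 \sqrt{3}}{2566} \gamma_{23}


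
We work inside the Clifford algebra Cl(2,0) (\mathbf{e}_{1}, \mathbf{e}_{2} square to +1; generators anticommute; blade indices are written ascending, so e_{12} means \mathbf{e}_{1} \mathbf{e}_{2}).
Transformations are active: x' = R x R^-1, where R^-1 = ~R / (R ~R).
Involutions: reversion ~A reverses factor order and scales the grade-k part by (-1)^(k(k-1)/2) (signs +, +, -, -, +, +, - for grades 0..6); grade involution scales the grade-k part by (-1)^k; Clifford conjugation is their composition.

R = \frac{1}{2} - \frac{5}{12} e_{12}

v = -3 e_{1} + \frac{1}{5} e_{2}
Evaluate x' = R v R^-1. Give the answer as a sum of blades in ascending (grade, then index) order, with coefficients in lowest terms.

~R = \frac{1}{2} + \frac{5}{12} e_{12}, and R ~R = \frac{61}{144}, so R^-1 = ~R / (\frac{61}{144}).
R v = -\frac{19}{12} e_{1} - \frac{23}{20} e_{2}
Answer: -\frac{45}{61} e_{1} - \frac{889}{305} e_{2}


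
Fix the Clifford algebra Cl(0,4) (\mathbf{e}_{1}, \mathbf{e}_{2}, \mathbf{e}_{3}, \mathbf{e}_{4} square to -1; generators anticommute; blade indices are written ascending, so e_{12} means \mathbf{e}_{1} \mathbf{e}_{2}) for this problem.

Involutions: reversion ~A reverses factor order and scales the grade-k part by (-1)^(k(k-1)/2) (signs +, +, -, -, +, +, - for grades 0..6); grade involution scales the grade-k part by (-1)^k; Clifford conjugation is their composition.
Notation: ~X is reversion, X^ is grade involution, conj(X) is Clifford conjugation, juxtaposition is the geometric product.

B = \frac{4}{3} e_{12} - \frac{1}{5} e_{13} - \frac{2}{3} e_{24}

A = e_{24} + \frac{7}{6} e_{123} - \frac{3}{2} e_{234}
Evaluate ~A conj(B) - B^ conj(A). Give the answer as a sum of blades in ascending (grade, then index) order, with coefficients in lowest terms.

first term: \frac{2}{3} - \frac{7}{30} e_{2} - \frac{5}{9} e_{3} + \frac{4}{3} e_{14} - \frac{3}{10} e_{124} - \frac{25}{9} e_{134} + \frac{1}{5} e_{1234}
second term: -\frac{2}{3} - \frac{7}{30} e_{2} - \frac{5}{9} e_{3} + \frac{4}{3} e_{14} + \frac{3}{10} e_{124} + \frac{25}{9} e_{134} - \frac{1}{5} e_{1234}
Answer: \frac{4}{3} - \frac{3}{5} e_{124} - \frac{50}{9} e_{134} + \frac{2}{5} e_{1234}


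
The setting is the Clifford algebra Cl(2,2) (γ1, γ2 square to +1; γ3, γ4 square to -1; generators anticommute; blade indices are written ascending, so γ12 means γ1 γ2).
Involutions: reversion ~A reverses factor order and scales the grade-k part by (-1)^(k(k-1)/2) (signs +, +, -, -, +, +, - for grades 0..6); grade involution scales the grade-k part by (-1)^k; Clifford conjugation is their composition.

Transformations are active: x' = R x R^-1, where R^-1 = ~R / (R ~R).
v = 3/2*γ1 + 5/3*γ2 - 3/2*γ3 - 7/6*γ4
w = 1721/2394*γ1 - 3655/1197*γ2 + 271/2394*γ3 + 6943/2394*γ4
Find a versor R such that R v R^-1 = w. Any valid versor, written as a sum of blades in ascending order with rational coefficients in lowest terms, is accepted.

Reasoning: v^2 = w^2 = 17/12 since conjugation preserves the quadratic form; R = v + w = 2656/1197*γ1 - 1660/1197*γ2 - 1660/1197*γ3 + 2075/1197*γ4 is then valid when invertible, keeping its own part and reversing (v - w)/2.
Answer: 2656/1197*γ1 - 1660/1197*γ2 - 1660/1197*γ3 + 2075/1197*γ4


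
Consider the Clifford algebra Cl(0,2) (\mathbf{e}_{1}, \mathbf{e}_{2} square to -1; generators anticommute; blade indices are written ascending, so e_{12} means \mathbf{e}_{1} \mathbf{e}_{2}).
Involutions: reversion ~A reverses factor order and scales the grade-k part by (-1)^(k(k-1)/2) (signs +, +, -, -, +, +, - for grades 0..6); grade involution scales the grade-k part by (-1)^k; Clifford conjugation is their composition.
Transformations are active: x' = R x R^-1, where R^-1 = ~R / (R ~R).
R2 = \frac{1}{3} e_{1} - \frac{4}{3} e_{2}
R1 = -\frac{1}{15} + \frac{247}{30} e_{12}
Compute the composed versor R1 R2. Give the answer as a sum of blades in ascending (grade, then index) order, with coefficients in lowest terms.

Distribute over the terms of R1 (each basis-blade product reordered to ascending indices, repeated generators contracted through their squares):
(-\frac{1}{15}) R2 = -\frac{1}{45} e_{1} + \frac{4}{45} e_{2}
(\frac{247}{30} e_{12}) R2 = \frac{494}{45} e_{1} + \frac{247}{90} e_{2}
Summing the partial products and collecting blades:
Answer: \frac{493}{45} e_{1} + \frac{17}{6} e_{2}


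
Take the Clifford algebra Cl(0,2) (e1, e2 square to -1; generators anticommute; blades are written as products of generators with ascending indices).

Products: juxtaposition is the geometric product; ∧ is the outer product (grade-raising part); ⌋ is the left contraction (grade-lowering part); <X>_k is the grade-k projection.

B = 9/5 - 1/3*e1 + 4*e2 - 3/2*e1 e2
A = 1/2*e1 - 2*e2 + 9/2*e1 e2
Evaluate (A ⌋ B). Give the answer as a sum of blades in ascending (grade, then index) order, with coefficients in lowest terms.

step 1: 179/12 + 3*e1 + 3/4*e2
Answer: 179/12 + 3*e1 + 3/4*e2


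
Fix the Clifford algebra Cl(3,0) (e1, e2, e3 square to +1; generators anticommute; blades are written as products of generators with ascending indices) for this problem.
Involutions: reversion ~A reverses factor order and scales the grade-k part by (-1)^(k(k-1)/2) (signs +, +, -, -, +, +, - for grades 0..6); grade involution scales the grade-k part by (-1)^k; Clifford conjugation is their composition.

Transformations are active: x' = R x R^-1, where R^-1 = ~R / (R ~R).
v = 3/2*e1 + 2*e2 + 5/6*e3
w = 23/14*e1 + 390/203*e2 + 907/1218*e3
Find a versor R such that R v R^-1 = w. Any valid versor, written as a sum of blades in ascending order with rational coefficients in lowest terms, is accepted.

Sketch: the shared square 125/18 makes R = v + w = 22/7*e1 + 796/203*e2 + 961/609*e3 the natural versor; its sandwich fixes that direction, negates (v - w)/2, and sends v to w.
Answer: 22/7*e1 + 796/203*e2 + 961/609*e3


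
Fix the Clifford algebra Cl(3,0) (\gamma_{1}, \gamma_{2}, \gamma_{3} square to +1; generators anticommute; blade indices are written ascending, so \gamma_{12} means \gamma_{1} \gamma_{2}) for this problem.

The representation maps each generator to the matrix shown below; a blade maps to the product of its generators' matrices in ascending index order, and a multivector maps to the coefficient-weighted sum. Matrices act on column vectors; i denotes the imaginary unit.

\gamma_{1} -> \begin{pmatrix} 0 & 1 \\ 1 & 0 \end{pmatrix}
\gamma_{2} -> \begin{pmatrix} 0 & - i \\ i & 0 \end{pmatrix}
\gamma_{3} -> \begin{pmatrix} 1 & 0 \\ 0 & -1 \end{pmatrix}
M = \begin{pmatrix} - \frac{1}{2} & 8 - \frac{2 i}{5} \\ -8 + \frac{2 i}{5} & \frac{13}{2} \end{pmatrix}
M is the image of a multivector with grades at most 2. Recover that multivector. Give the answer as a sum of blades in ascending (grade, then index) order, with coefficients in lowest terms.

Method: 1, rho(\gamma_{1}), rho(\gamma_{2}), rho(\gamma_{3}) form a trace-orthogonal basis of the 2x2 complex matrices (tr(X Y) = 2 if X = Y, else 0), so M = m0*1 + m1*rho(\gamma_{1}) + m2*rho(\gamma_{2}) + m3*rho(\gamma_{3}) with m0 = tr(M)/2 = 3, m1 = tr(M rho(\gamma_{1}))/2 = 0, m2 = tr(M rho(\gamma_{2}))/2 = \frac{2}{5} + 8 i, m3 = tr(M rho(\gamma_{3}))/2 = - \frac{7}{2}.
Multiplying table entries, the bivector images are rho(\gamma_{12}) = i*rho(\gamma_{3}), rho(\gamma_{13}) = -i*rho(\gamma_{2}), rho(\gamma_{23}) = i*rho(\gamma_{1}); with real blade coefficients the real parts of m0..m3 are the coefficients of 1, \gamma_{1}, \gamma_{2}, \gamma_{3} and the imaginary parts give the bivectors (\gamma_{23}: Im m1, \gamma_{13}: -Im m2, \gamma_{12}: Im m3).
Answer: 3 + \frac{2}{5} \gamma_{2} - \frac{7}{2} \gamma_{3} - 8 \gamma_{13}


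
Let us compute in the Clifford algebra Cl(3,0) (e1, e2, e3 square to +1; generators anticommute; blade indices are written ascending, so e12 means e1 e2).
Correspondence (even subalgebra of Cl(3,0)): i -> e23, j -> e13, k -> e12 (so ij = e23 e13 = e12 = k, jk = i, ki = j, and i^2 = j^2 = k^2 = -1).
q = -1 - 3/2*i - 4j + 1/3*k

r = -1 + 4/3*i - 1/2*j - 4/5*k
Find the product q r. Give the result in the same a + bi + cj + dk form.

In blades: q = -1 + 1/3*e12 - 4*e13 - 3/2*e23, r = -1 - 4/5*e12 - 1/2*e13 + 4/3*e23.
Distribute q over r term by term (generator squares from the signature, products reordered to ascending indices): (-1)*r = 1 + 4/5*e12 + 1/2*e13 - 4/3*e23; (1/3*e12)*r = 4/15 - 1/3*e12 + 4/9*e13 + 1/6*e23; (-4*e13)*r = -2 + 16/3*e12 + 4*e13 + 16/5*e23; (-3/2*e23)*r = 2 + 3/4*e12 - 6/5*e13 + 3/2*e23.
Sum: 19/15 + 131/20*e12 + 337/90*e13 + 53/15*e23; translating back through the correspondence:
Answer: 19/15 + 53/15*i + 337/90*j + 131/20*k


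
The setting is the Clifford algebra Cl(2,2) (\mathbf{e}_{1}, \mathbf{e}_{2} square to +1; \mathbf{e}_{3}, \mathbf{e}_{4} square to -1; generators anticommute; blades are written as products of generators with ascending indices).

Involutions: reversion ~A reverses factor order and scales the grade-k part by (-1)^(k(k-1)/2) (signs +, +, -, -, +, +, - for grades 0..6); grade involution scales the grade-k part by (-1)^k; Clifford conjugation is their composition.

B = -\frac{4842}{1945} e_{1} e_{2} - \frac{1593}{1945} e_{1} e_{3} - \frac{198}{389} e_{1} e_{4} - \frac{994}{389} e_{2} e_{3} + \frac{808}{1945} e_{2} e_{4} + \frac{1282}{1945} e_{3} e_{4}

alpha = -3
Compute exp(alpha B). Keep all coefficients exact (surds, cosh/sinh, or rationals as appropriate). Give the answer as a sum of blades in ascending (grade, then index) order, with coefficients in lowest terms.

B^2 term by term: the squares give (-\frac{4842}{1945})^2*(e_{1} e_{2})^2 + (-\frac{1593}{1945})^2*(e_{1} e_{3})^2 + (-\frac{198}{389})^2*(e_{1} e_{4})^2 + (-\frac{994}{389})^2*(e_{2} e_{3})^2 + (\frac{808}{1945})^2*(e_{2} e_{4})^2 + (\frac{1282}{1945})^2*(e_{3} e_{4})^2 = \frac{23444964}{3783025}*(-1) + \frac{2537649}{3783025}*(+1) + \frac{39204}{151321}*(+1) + \frac{988036}{151321}*(+1) + \frac{652864}{3783025}*(+1) + \frac{1643524}{3783025}*(-1) = 1 (each basis 2-blade squares to minus the product of its generators' squares); cross terms between blades sharing an index anticommute and cancel; the commuting (index-disjoint) pairs give grade-4 terms 2*c*c'*(blade product), which cancel blade by blade — e_{1} e_{2} e_{3} e_{4}: -\frac{12414888}{3783025} + \frac{2574288}{3783025} + \frac{393624}{151321} = 0 — confirming B is simple. So B^2 = 1.
B^2 = 1 — since the square is positive, the closed form is hyperbolic: l = 1, alpha*l = -3, so exp(alpha B) = cosh(-3) + (sinh(-3)/1)*B = \cosh{\left(3 \right)} + (- \sinh{\left(3 \right)})*B.
Answer: \cosh{\left(3 \right)} + \frac{4842 \sinh{\left(3 \right)}}{1945} e_{1} e_{2} + \frac{1593 \sinh{\left(3 \right)}}{1945} e_{1} e_{3} + \frac{198 \sinh{\left(3 \right)}}{389} e_{1} e_{4} + \frac{994 \sinh{\left(3 \right)}}{389} e_{2} e_{3} - \frac{808 \sinh{\left(3 \right)}}{1945} e_{2} e_{4} - \frac{1282 \sinh{\left(3 \right)}}{1945} e_{3} e_{4}


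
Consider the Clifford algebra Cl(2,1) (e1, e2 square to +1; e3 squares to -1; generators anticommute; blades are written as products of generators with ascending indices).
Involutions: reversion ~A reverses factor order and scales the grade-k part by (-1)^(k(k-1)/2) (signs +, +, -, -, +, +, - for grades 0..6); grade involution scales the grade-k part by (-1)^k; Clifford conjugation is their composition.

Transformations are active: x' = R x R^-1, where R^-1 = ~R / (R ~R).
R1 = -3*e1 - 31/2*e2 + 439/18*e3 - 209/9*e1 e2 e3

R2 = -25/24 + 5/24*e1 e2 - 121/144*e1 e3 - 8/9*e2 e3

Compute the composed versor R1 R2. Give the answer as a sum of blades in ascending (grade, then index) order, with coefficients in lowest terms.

Distribute over the terms of R1 (each basis-blade product reordered to ascending indices, repeated generators contracted through their squares):
(-3*e1) R2 = 25/8*e1 - 5/8*e2 + 121/48*e3 + 8/3*e1 e2 e3
(-31/2*e2) R2 = 155/48*e1 + 775/48*e2 + 124/9*e3 - 3751/288*e1 e2 e3
(439/18*e3) R2 = -53119/2592*e1 - 1756/81*e2 - 10975/432*e3 + 2195/432*e1 e2 e3
(-209/9*e1 e2 e3) R2 = 1672/81*e1 - 25289/1296*e2 + 1045/216*e3 + 5225/216*e1 e2 e3
Summing the partial products and collecting blades:
Answer: 16855/2592*e1 - 5545/216*e2 - 461/108*e3 + 5447/288*e1 e2 e3


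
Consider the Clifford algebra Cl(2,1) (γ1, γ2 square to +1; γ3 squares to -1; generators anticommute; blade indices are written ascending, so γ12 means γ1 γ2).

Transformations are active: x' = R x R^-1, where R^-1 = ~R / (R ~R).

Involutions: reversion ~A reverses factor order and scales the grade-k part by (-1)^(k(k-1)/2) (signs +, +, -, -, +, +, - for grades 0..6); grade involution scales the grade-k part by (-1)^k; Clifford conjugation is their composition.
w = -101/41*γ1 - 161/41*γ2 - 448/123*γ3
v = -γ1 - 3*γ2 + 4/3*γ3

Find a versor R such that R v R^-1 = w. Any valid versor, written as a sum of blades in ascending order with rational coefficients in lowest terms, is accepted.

Reasoning: v^2 = w^2 = 74/9 since conjugation preserves the quadratic form; R = v + w = -142/41*γ1 - 284/41*γ2 - 284/123*γ3 is then valid when invertible, keeping its own part and reversing (v - w)/2.
Answer: -142/41*γ1 - 284/41*γ2 - 284/123*γ3


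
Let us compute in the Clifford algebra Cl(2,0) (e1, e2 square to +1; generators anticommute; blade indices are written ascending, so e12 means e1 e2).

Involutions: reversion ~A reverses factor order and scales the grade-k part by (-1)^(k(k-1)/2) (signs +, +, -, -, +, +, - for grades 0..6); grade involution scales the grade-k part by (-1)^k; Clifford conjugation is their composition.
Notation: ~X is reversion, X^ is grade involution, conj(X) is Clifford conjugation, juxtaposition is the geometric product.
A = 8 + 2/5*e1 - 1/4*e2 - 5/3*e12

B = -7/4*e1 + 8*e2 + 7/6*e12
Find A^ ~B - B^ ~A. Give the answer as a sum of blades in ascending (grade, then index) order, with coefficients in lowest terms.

first term: 34/45 - 649/24*e1 + 1231/20*e2 - 2903/240*e12
second term: 34/45 + 649/24*e1 - 1231/20*e2 + 2903/240*e12
Answer: -649/12*e1 + 1231/10*e2 - 2903/120*e12


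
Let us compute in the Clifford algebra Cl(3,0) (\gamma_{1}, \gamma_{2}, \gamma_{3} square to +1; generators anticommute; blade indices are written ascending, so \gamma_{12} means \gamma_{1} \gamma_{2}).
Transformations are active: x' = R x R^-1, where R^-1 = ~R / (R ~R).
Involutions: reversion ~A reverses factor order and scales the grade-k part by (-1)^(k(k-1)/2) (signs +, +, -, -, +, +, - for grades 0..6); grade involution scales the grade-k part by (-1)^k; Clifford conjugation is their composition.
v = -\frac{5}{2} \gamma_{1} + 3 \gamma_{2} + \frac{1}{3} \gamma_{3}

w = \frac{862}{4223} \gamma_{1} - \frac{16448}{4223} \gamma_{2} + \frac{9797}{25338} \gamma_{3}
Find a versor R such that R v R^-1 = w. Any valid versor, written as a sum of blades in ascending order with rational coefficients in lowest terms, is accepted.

The midline construction: v and w both square to \frac{553}{36}, so reflecting in their sum -\frac{19391}{8446} \gamma_{1} - \frac{3779}{4223} \gamma_{2} + \frac{6081}{8446} \gamma_{3} exchanges them.
Answer: -\frac{19391}{8446} \gamma_{1} - \frac{3779}{4223} \gamma_{2} + \frac{6081}{8446} \gamma_{3}


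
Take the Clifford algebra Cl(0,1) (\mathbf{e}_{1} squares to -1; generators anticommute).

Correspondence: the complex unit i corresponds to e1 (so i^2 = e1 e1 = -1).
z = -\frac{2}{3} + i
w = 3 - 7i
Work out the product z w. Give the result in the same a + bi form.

In blades: z = -\frac{2}{3} + e_{1}, w = 3 - 7 e_{1}.
Distribute z over w term by term (generator squares from the signature, products reordered to ascending indices): (-\frac{2}{3})*w = -2 + \frac{14}{3} e_{1}; (e_{1})*w = 7 + 3 e_{1}.
Sum: 5 + \frac{23}{3} e_{1}; translating back through the correspondence:
Answer: 5 + \frac{23}{3}i


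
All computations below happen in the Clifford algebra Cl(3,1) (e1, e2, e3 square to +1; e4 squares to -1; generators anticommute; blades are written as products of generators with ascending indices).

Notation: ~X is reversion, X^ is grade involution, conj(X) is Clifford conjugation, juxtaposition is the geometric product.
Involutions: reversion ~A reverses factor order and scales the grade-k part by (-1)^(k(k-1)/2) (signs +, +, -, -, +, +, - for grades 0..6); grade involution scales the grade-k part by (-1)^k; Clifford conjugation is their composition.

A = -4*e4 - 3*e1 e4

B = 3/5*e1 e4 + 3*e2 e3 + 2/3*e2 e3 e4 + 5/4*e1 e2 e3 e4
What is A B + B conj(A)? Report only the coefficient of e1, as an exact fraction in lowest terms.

first term: -9/5 - 12/5*e1 - 13/12*e2 e3 - 3*e1 e2 e3 - 12*e2 e3 e4 - 9*e1 e2 e3 e4
second term: 9/5 - 12/5*e1 + 13/12*e2 e3 - 3*e1 e2 e3 + 12*e2 e3 e4 + 9*e1 e2 e3 e4
Answer: -24/5


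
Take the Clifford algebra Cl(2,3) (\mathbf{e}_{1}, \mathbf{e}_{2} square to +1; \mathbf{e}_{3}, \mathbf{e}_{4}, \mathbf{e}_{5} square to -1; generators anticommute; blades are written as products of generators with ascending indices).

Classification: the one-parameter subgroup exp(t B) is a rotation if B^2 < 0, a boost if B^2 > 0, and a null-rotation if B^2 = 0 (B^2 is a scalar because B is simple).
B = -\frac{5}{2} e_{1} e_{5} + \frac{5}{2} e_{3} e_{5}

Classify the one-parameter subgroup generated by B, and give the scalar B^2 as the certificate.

B^2 term by term: the squares give (-\frac{5}{2})^2*(e_{1} e_{5})^2 + (\frac{5}{2})^2*(e_{3} e_{5})^2 = \frac{25}{4}*(+1) + \frac{25}{4}*(-1) = 0 (each basis 2-blade squares to minus the product of its generators' squares); cross terms between blades sharing an index anticommute and cancel. So B^2 = 0.
Answer: null-rotation, certificate B^2 = 0. No conjugation can change B^2 = 0; the sign gives the class.


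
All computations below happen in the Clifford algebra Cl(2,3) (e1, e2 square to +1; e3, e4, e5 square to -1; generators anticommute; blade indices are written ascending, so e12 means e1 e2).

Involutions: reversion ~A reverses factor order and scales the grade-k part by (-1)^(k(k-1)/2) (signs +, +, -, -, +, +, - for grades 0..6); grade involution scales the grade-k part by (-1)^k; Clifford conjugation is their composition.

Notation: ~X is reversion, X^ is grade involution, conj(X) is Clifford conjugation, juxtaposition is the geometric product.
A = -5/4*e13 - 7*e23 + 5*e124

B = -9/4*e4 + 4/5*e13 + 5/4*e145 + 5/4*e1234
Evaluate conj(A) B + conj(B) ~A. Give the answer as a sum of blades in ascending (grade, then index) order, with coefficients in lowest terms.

first term: 1 - 25/4*e3 + 113/20*e12 + 35/4*e14 - 25/16*e24 - 25/4*e25 - 45/16*e134 - 79/4*e234 - 25/16*e345 + 35/4*e12345
second term: -1 - 25/4*e3 + 113/20*e12 + 35/4*e14 - 25/16*e24 - 25/4*e25 + 45/16*e134 + 79/4*e234 + 25/16*e345 + 35/4*e12345
Answer: -25/2*e3 + 113/10*e12 + 35/2*e14 - 25/8*e24 - 25/2*e25 + 35/2*e12345


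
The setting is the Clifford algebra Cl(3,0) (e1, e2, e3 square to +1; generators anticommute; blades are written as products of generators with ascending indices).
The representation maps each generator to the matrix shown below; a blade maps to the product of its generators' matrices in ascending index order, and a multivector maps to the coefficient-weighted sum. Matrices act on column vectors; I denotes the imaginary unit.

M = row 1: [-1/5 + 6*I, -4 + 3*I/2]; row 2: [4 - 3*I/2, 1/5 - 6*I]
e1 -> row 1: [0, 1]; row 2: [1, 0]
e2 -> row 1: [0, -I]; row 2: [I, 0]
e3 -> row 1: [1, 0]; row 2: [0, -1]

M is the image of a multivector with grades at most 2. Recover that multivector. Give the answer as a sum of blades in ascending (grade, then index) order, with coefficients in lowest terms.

Method: 1, rho(e1), rho(e2), rho(e3) form a trace-orthogonal basis of the 2x2 complex matrices (tr(X Y) = 2 if X = Y, else 0), so M = m0*1 + m1*rho(e1) + m2*rho(e2) + m3*rho(e3) with m0 = tr(M)/2 = 0, m1 = tr(M rho(e1))/2 = 0, m2 = tr(M rho(e2))/2 = -3/2 - 4*I, m3 = tr(M rho(e3))/2 = -1/5 + 6*I.
Multiplying table entries, the bivector images are rho(e1 e2) = I*rho(e3), rho(e1 e3) = -I*rho(e2), rho(e2 e3) = I*rho(e1); with real blade coefficients the real parts of m0..m3 are the coefficients of 1, e1, e2, e3 and the imaginary parts give the bivectors (e2 e3: Im m1, e1 e3: -Im m2, e1 e2: Im m3).
Answer: -3/2*e2 - 1/5*e3 + 6*e1 e2 + 4*e1 e3


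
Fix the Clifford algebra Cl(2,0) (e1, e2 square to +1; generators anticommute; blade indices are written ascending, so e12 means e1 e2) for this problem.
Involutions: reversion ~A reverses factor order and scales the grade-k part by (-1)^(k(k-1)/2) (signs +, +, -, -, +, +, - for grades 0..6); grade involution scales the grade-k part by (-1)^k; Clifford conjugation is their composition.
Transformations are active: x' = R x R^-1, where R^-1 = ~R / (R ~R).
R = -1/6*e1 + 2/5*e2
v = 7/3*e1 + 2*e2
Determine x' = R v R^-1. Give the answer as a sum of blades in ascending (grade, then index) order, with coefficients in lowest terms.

~R = -1/6*e1 + 2/5*e2, and R ~R = 169/900, so R^-1 = ~R / (169/900).
R v = 37/90 - 19/15*e12
Answer: -1553/507*e1 - 42/169*e2


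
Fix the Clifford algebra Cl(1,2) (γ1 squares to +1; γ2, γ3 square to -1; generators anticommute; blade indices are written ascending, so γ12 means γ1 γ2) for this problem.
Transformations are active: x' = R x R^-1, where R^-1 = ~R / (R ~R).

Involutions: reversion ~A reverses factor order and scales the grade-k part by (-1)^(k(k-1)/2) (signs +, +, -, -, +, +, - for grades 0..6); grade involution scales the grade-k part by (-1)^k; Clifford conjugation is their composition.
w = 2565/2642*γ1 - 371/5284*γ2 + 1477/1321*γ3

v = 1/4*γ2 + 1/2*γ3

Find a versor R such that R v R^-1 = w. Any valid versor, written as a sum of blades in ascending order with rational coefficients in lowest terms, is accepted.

Take R = v + w = 2565/2642*γ1 + 475/2642*γ2 + 4275/2642*γ3. Because q(v) = q(w) = -5/16, conjugation by R sends v exactly to w.
Answer: 2565/2642*γ1 + 475/2642*γ2 + 4275/2642*γ3


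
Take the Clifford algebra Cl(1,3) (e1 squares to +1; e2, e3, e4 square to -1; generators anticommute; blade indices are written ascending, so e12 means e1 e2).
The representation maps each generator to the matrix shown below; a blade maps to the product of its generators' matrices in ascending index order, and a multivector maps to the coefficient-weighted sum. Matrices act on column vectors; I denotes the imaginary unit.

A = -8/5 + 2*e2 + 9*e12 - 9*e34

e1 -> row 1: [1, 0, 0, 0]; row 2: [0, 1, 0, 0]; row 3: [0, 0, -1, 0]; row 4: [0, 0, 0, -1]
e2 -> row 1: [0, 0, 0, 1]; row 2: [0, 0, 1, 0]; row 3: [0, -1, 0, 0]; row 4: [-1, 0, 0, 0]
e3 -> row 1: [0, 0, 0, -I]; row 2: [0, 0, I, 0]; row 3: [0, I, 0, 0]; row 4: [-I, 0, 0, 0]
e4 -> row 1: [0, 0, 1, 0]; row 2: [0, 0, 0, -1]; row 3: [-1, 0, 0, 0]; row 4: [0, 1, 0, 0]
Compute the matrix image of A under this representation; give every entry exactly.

Bivector images (products of the table entries): rho(e12) = rho(e1)rho(e2) = row 1: [0, 0, 0, 1]; row 2: [0, 0, 1, 0]; row 3: [0, 1, 0, 0]; row 4: [1, 0, 0, 0]; rho(e34) = rho(e3)rho(e4) = row 1: [0, -I, 0, 0]; row 2: [-I, 0, 0, 0]; row 3: [0, 0, 0, -I]; row 4: [0, 0, -I, 0].
M = (-8/5)*1 + (2)*rho(e2) + (9)*rho(e12) + (-9)*rho(e34), summed entrywise (1 is the identity matrix):
Answer: row 1: [-8/5, 9*I, 0, 11]; row 2: [9*I, -8/5, 11, 0]; row 3: [0, 7, -8/5, 9*I]; row 4: [7, 0, 9*I, -8/5]


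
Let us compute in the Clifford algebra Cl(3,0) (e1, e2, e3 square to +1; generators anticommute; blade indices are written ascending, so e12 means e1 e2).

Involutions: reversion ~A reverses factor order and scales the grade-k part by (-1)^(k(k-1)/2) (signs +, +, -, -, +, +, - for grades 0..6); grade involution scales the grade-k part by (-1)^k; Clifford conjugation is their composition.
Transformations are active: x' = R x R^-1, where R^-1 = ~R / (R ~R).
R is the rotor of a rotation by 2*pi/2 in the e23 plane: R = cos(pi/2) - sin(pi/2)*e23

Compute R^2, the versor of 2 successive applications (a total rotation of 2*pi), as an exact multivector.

Rotor phase runs at HALF the rotation angle; powers of one rotor simply add phase, so after 2 steps in e23 the phase is 2*pi/2 = pi and R^2 = cos(pi) - sin(pi)*e23.
cos(pi) = -1 and sin(pi) = 0, so R^2 = -1. The total rotation 2*pi is 1 full turn, so every vector returns to itself, yet the rotor is -1, on the OTHER sheet of the double cover (an odd number of 2*pi turns).
Answer: -1


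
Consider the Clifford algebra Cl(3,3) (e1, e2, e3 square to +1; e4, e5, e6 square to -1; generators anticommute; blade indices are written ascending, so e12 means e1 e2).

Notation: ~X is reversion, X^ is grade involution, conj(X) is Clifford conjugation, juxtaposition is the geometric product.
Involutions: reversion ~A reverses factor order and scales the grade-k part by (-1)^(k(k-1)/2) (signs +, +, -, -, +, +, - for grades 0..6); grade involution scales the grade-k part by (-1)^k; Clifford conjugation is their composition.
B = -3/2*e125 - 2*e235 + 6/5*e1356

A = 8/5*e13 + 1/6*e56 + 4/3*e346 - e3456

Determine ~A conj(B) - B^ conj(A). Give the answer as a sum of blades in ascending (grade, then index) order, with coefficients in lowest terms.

first term: 1/5*e13 - 6/5*e14 + 48/25*e56 - 16/5*e125 + 1/4*e126 + 8/5*e145 + 12/5*e235 + 1/3*e236 - 2*e246 + 8/3*e2456 + 3/2*e12346 - 2*e123456
second term: 1/5*e13 + 6/5*e14 + 48/25*e56 - 16/5*e125 + 1/4*e126 - 8/5*e145 + 12/5*e235 + 1/3*e236 + 2*e246 + 8/3*e2456 + 3/2*e12346 + 2*e123456
Answer: -12/5*e14 + 16/5*e145 - 4*e246 - 4*e123456


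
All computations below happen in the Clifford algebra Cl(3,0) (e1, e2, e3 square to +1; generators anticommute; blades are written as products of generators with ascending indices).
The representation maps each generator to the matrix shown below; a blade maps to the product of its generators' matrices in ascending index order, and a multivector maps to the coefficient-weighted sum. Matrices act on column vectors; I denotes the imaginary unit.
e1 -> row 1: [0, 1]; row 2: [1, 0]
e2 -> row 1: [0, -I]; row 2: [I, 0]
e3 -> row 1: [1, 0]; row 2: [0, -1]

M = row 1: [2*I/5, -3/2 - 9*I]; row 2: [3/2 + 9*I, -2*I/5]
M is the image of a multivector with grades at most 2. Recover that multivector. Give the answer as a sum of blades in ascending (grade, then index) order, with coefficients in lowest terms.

Method: 1, rho(e1), rho(e2), rho(e3) form a trace-orthogonal basis of the 2x2 complex matrices (tr(X Y) = 2 if X = Y, else 0), so M = m0*1 + m1*rho(e1) + m2*rho(e2) + m3*rho(e3) with m0 = tr(M)/2 = 0, m1 = tr(M rho(e1))/2 = 0, m2 = tr(M rho(e2))/2 = 9 - 3*I/2, m3 = tr(M rho(e3))/2 = 2*I/5.
Multiplying table entries, the bivector images are rho(e1 e2) = I*rho(e3), rho(e1 e3) = -I*rho(e2), rho(e2 e3) = I*rho(e1); with real blade coefficients the real parts of m0..m3 are the coefficients of 1, e1, e2, e3 and the imaginary parts give the bivectors (e2 e3: Im m1, e1 e3: -Im m2, e1 e2: Im m3).
Answer: 9*e2 + 2/5*e1 e2 + 3/2*e1 e3


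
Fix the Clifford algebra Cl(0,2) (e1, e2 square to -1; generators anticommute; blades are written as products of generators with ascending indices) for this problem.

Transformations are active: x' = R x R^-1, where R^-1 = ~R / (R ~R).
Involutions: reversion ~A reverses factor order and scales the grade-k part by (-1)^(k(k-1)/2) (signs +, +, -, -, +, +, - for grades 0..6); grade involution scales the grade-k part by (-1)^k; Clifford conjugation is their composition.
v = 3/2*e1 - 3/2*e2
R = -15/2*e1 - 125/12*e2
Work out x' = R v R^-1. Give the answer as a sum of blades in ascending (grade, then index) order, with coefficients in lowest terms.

~R = -15/2*e1 - 125/12*e2, and R ~R = -23725/144, so R^-1 = ~R / (-23725/144).
R v = -35/8 + 215/8*e1 e2
Answer: -3603/1898*e1 + 1797/1898*e2


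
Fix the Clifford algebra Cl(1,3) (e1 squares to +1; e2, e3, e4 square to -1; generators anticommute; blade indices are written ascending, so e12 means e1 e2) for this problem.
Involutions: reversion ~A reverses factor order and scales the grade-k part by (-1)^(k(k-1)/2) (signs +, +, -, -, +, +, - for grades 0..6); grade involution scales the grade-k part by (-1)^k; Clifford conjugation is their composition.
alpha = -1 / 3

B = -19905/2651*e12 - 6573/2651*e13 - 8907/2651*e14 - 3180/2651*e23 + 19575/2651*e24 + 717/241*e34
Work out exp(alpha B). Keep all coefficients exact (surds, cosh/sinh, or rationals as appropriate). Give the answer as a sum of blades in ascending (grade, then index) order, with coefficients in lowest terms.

B^2 term by term: the squares give (-19905/2651)^2*(e12)^2 + (-6573/2651)^2*(e13)^2 + (-8907/2651)^2*(e14)^2 + (-3180/2651)^2*(e23)^2 + (19575/2651)^2*(e24)^2 + (717/241)^2*(e34)^2 = 396209025/7027801*(+1) + 43204329/7027801*(+1) + 79334649/7027801*(+1) + 10112400/7027801*(-1) + 383180625/7027801*(-1) + 514089/58081*(-1) = 9 (each basis 2-blade squares to minus the product of its generators' squares); cross terms between blades sharing an index anticommute and cancel; the commuting (index-disjoint) pairs give grade-4 terms 2*c*c'*(blade product), which cancel blade by blade — e1234: -28543770/638891 + 257332950/7027801 + 56648520/7027801 = 0 — confirming B is simple. So B^2 = 9.
B^2 = 9 — hyperbolic case — the even/odd split gives cosh and sinh: l = 3, alpha*l = -1, so exp(alpha B) = cosh(-1) + (sinh(-1)/3)*B = cosh(1) + (-sinh(1)/3)*B.
Answer: cosh(1) + 6635*sinh(1)/2651*e12 + 2191*sinh(1)/2651*e13 + 2969*sinh(1)/2651*e14 + 1060*sinh(1)/2651*e23 - 6525*sinh(1)/2651*e24 - 239*sinh(1)/241*e34


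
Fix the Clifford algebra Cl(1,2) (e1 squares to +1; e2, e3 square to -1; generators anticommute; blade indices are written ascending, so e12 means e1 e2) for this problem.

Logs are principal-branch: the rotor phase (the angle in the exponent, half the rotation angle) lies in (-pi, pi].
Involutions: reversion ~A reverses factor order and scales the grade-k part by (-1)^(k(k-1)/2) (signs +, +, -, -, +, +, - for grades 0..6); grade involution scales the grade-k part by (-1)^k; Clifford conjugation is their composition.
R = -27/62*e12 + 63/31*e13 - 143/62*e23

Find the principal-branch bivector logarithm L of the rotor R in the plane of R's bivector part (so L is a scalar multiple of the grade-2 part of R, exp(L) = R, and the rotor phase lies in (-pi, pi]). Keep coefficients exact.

The scalar part of R is 0, which pins the rotor phase on the principal branch; dividing the bivector part by the sine of that phase recovers the unit plane, and L is the phase times that plane.
Concretely: cos(phase) = 0 gives phase = ±pi/2, and since phase/sin(phase) is even the sign is immaterial: L = (phase/sin(phase)) * <R>_2 = (pi/2) * <R>_2.
Answer: -27*pi/124*e12 + 63*pi/62*e13 - 143*pi/124*e23


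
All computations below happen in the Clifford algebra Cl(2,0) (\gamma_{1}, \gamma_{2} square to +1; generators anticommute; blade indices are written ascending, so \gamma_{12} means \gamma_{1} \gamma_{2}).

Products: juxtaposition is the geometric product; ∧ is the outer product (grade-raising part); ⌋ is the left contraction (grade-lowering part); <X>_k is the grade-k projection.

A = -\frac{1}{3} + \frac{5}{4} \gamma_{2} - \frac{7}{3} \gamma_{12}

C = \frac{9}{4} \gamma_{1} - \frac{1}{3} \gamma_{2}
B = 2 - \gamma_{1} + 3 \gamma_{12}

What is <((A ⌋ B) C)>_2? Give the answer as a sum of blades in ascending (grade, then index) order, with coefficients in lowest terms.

step 1: \frac{19}{3} - \frac{41}{12} \gamma_{1} - \gamma_{12}
step 2: -\frac{123}{16} + \frac{175}{12} \gamma_{1} + \frac{5}{36} \gamma_{2} + \frac{41}{36} \gamma_{12}
step 3: \frac{41}{36} \gamma_{12}
Answer: \frac{41}{36} \gamma_{12}


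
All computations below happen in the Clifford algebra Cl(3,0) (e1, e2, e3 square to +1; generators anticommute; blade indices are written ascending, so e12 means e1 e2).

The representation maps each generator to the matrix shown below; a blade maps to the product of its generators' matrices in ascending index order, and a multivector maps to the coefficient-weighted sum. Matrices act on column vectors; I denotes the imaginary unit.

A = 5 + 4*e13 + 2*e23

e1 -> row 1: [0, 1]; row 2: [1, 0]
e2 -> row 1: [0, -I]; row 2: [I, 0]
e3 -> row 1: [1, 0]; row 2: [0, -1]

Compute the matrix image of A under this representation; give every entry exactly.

Bivector images (products of the table entries): rho(e13) = rho(e1)rho(e3) = row 1: [0, -1]; row 2: [1, 0]; rho(e23) = rho(e2)rho(e3) = row 1: [0, I]; row 2: [I, 0].
M = (5)*1 + (4)*rho(e13) + (2)*rho(e23), summed entrywise (1 is the identity matrix):
Answer: row 1: [5, -4 + 2*I]; row 2: [4 + 2*I, 5]


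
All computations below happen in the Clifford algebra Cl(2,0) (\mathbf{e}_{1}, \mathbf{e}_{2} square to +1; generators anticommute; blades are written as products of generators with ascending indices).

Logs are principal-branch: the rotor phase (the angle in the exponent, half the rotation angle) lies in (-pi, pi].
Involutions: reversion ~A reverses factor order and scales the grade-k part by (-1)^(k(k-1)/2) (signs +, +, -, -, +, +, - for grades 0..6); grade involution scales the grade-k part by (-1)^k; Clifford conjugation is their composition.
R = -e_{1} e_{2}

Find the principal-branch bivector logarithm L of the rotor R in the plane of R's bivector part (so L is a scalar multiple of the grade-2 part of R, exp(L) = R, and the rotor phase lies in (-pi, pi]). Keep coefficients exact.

The scalar part of R is 0, so the principal-branch rotor phase is pinned; divide the bivector part by its sine to get the unit plane — L is the phase times that plane.
Concretely: cos(phase) = 0 gives phase = ±\frac{\pi}{2}, and since phase/sin(phase) is even the sign is immaterial: L = (phase/sin(phase)) * <R>_2 = (\frac{\pi}{2}) * <R>_2.
Answer: - \frac{\pi}{2} e_{1} e_{2}


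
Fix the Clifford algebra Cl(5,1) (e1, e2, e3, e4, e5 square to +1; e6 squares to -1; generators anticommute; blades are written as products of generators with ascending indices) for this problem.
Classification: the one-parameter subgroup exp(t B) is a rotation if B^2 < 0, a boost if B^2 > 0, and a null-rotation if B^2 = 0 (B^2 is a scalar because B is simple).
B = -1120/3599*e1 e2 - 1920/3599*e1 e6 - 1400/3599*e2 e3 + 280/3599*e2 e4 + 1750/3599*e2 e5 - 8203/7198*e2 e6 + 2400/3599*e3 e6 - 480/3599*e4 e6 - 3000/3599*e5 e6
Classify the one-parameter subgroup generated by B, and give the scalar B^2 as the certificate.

B^2 term by term: the squares give (-1120/3599)^2*(e1 e2)^2 + (-1920/3599)^2*(e1 e6)^2 + (-1400/3599)^2*(e2 e3)^2 + (280/3599)^2*(e2 e4)^2 + (1750/3599)^2*(e2 e5)^2 + (-8203/7198)^2*(e2 e6)^2 + (2400/3599)^2*(e3 e6)^2 + (-480/3599)^2*(e4 e6)^2 + (-3000/3599)^2*(e5 e6)^2 = 1254400/12952801*(-1) + 3686400/12952801*(+1) + 1960000/12952801*(-1) + 78400/12952801*(-1) + 3062500/12952801*(-1) + 67289209/51811204*(+1) + 5760000/12952801*(+1) + 230400/12952801*(+1) + 9000000/12952801*(+1) = 9/4 (each basis 2-blade squares to minus the product of its generators' squares); cross terms between blades sharing an index anticommute and cancel; the commuting (index-disjoint) pairs give grade-4 terms 2*c*c'*(blade product), which cancel blade by blade — e1 e2 e3 e6: -5376000/12952801 + 5376000/12952801 = 0; e1 e2 e4 e6: 1075200/12952801 - 1075200/12952801 = 0; e1 e2 e5 e6: 6720000/12952801 - 6720000/12952801 = 0; e2 e3 e4 e6: 1344000/12952801 - 1344000/12952801 = 0; e2 e3 e5 e6: 8400000/12952801 - 8400000/12952801 = 0; e2 e4 e5 e6: -1680000/12952801 + 1680000/12952801 = 0 — confirming B is simple. So B^2 = 9/4.
Answer: boost, certificate B^2 = 9/4. Certificate logic: 9/4 is a conjugation-invariant scalar, so its sign fixes rotation versus boost versus null-rotation outright.
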